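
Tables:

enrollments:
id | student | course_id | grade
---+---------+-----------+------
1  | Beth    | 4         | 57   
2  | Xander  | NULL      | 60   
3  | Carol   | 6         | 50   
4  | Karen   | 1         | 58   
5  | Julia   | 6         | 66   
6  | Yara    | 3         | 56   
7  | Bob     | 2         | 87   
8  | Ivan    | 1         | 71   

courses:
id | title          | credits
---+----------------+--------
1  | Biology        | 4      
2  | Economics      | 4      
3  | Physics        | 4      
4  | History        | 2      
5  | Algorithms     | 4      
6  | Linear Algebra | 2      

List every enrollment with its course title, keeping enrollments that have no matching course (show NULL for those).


LEFT JOIN keeps every row from enrollments (the left table); where course_id has no match in courses, the course columns become NULL. Walk through each enrollment:
  - enrollment 1 (Beth): course_id=4 -> matches History
  - enrollment 2 (Xander): course_id=NULL, no match -> kept with NULL
  - enrollment 3 (Carol): course_id=6 -> matches Linear Algebra
  - enrollment 4 (Karen): course_id=1 -> matches Biology
  - enrollment 5 (Julia): course_id=6 -> matches Linear Algebra
  - enrollment 6 (Yara): course_id=3 -> matches Physics
  - enrollment 7 (Bob): course_id=2 -> matches Economics
  - enrollment 8 (Ivan): course_id=1 -> matches Biology
All 8 rows appear; 1 has NULL course.

SQL:
SELECT a.student, b.title AS course
FROM enrollments a
LEFT JOIN courses b ON a.course_id = b.id

Result:
student | course        
--------+---------------
Beth    | History       
Xander  | NULL          
Carol   | Linear Algebra
Karen   | Biology       
Julia   | Linear Algebra
Yara    | Physics       
Bob     | Economics     
Ivan    | Biology       


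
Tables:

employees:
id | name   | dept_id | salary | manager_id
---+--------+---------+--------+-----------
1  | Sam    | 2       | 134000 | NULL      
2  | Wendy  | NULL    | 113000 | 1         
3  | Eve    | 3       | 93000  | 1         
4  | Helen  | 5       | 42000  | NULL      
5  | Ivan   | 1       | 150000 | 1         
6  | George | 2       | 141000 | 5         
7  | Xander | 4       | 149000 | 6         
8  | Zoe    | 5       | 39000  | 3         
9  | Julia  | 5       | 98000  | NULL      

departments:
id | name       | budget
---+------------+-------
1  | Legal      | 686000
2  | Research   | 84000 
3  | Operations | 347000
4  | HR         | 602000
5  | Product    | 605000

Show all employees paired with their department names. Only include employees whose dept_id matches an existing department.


INNER JOIN keeps only employees rows whose dept_id matches an id in departments. Walk through each employee:
  - employee 1 (Sam): dept_id=2 -> matches Research
  - employee 2 (Wendy): dept_id=NULL, no match -> dropped
  - employee 3 (Eve): dept_id=3 -> matches Operations
  - employee 4 (Helen): dept_id=5 -> matches Product
  - employee 5 (Ivan): dept_id=1 -> matches Legal
  - employee 6 (George): dept_id=2 -> matches Research
  - employee 7 (Xander): dept_id=4 -> matches HR
  - employee 8 (Zoe): dept_id=5 -> matches Product
  - employee 9 (Julia): dept_id=5 -> matches Product
So 1 of 9 rows is dropped.

SQL:
SELECT a.name, b.name AS department
FROM employees a
INNER JOIN departments b ON a.dept_id = b.id

Result:
name   | department
-------+-----------
Sam    | Research  
Eve    | Operations
Helen  | Product   
Ivan   | Legal     
George | Research  
Xander | HR        
Zoe    | Product   
Julia  | Product   


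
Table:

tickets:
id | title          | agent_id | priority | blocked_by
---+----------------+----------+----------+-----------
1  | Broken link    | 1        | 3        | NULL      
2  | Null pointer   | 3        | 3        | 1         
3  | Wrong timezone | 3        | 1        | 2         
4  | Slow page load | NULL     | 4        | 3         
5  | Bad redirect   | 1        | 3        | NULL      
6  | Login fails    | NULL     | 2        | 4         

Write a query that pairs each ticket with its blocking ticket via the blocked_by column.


This is a self-join: tickets is joined to a second copy of itself, matching each row's blocked_by to another row's id. Use LEFT JOIN so rows with blocked_by=NULL are kept.
  - ticket 1 (Broken link): blocked_by=NULL -> NULL
  - ticket 2 (Null pointer): blocked_by=1 -> Broken link
  - ticket 3 (Wrong timezone): blocked_by=2 -> Null pointer
  - ticket 4 (Slow page load): blocked_by=3 -> Wrong timezone
  - ticket 5 (Bad redirect): blocked_by=NULL -> NULL
  - ticket 6 (Login fails): blocked_by=4 -> Slow page load

SQL:
SELECT a.title AS item, b.title AS blocked_by
FROM tickets a
LEFT JOIN tickets b ON a.blocked_by = b.id

Result:
item           | blocked_by    
---------------+---------------
Broken link    | NULL          
Null pointer   | Broken link   
Wrong timezone | Null pointer  
Slow page load | Wrong timezone
Bad redirect   | NULL          
Login fails    | Slow page load


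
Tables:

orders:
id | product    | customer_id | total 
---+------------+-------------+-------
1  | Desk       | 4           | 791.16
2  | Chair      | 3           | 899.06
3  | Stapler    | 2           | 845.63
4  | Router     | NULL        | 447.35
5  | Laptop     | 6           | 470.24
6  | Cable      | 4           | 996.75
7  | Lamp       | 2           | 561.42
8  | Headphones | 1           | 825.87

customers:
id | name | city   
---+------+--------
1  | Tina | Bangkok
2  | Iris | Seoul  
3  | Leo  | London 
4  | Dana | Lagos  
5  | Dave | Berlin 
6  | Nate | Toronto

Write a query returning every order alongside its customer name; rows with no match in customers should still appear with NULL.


LEFT JOIN keeps every row from orders (the left table); where customer_id has no match in customers, the customer columns become NULL. Walk through each order:
  - order 1 (Desk): customer_id=4 -> matches Dana
  - order 2 (Chair): customer_id=3 -> matches Leo
  - order 3 (Stapler): customer_id=2 -> matches Iris
  - order 4 (Router): customer_id=NULL, no match -> kept with NULL
  - order 5 (Laptop): customer_id=6 -> matches Nate
  - order 6 (Cable): customer_id=4 -> matches Dana
  - order 7 (Lamp): customer_id=2 -> matches Iris
  - order 8 (Headphones): customer_id=1 -> matches Tina
All 8 rows appear; 1 has NULL customer.

SQL:
SELECT a.product, b.name AS customer
FROM orders a
LEFT JOIN customers b ON a.customer_id = b.id

Result:
product    | customer
-----------+---------
Desk       | Dana    
Chair      | Leo     
Stapler    | Iris    
Router     | NULL    
Laptop     | Nate    
Cable      | Dana    
Lamp       | Iris    
Headphones | Tina    


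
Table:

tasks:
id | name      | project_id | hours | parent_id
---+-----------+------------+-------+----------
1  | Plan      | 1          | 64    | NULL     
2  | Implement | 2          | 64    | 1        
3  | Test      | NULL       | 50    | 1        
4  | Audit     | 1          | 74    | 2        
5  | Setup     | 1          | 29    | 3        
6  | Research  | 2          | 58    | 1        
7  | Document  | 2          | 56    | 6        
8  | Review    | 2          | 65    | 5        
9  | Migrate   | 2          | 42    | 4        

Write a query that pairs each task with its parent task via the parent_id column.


This is a self-join: tasks is joined to a second copy of itself, matching each row's parent_id to another row's id. Use LEFT JOIN so rows with parent_id=NULL are kept.
  - task 1 (Plan): parent_id=NULL -> NULL
  - task 2 (Implement): parent_id=1 -> Plan
  - task 3 (Test): parent_id=1 -> Plan
  - task 4 (Audit): parent_id=2 -> Implement
  - task 5 (Setup): parent_id=3 -> Test
  - task 6 (Research): parent_id=1 -> Plan
  - task 7 (Document): parent_id=6 -> Research
  - task 8 (Review): parent_id=5 -> Setup
  - task 9 (Migrate): parent_id=4 -> Audit

SQL:
SELECT a.name AS item, b.name AS parent
FROM tasks a
LEFT JOIN tasks b ON a.parent_id = b.id

Result:
item      | parent   
----------+----------
Plan      | NULL     
Implement | Plan     
Test      | Plan     
Audit     | Implement
Setup     | Test     
Research  | Plan     
Document  | Research 
Review    | Setup    
Migrate   | Audit    


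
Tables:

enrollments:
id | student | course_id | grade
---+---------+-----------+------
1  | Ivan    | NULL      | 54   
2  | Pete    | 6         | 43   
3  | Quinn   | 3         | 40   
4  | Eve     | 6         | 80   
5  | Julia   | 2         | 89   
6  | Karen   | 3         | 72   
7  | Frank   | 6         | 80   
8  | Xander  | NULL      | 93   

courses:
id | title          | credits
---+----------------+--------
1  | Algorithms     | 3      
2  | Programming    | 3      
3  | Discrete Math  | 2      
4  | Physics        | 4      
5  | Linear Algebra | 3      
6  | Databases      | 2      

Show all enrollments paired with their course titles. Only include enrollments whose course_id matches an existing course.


INNER JOIN keeps only enrollments rows whose course_id matches an id in courses. Walk through each enrollment:
  - enrollment 1 (Ivan): course_id=NULL, no match -> dropped
  - enrollment 2 (Pete): course_id=6 -> matches Databases
  - enrollment 3 (Quinn): course_id=3 -> matches Discrete Math
  - enrollment 4 (Eve): course_id=6 -> matches Databases
  - enrollment 5 (Julia): course_id=2 -> matches Programming
  - enrollment 6 (Karen): course_id=3 -> matches Discrete Math
  - enrollment 7 (Frank): course_id=6 -> matches Databases
  - enrollment 8 (Xander): course_id=NULL, no match -> dropped
So 2 of 8 rows are dropped.

SQL:
SELECT a.student, b.title AS course
FROM enrollments a
INNER JOIN courses b ON a.course_id = b.id

Result:
student | course       
--------+--------------
Pete    | Databases    
Quinn   | Discrete Math
Eve     | Databases    
Julia   | Programming  
Karen   | Discrete Math
Frank   | Databases    


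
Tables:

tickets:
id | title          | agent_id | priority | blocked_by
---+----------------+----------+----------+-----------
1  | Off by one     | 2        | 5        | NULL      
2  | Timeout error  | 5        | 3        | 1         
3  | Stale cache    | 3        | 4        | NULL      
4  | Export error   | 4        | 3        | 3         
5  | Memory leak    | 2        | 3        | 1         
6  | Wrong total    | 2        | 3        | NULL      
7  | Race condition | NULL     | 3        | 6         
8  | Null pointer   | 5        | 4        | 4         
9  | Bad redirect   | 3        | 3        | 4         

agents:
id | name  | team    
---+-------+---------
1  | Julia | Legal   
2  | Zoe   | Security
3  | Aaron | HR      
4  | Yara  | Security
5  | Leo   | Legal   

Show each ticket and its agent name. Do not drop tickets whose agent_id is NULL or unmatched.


LEFT JOIN keeps every row from tickets (the left table); where agent_id has no match in agents, the agent columns become NULL. Walk through each ticket:
  - ticket 1 (Off by one): agent_id=2 -> matches Zoe
  - ticket 2 (Timeout error): agent_id=5 -> matches Leo
  - ticket 3 (Stale cache): agent_id=3 -> matches Aaron
  - ticket 4 (Export error): agent_id=4 -> matches Yara
  - ticket 5 (Memory leak): agent_id=2 -> matches Zoe
  - ticket 6 (Wrong total): agent_id=2 -> matches Zoe
  - ticket 7 (Race condition): agent_id=NULL, no match -> kept with NULL
  - ticket 8 (Null pointer): agent_id=5 -> matches Leo
  - ticket 9 (Bad redirect): agent_id=3 -> matches Aaron
All 9 rows appear; 1 has NULL agent.

SQL:
SELECT a.title, b.name AS agent
FROM tickets a
LEFT JOIN agents b ON a.agent_id = b.id

Result:
title          | agent
---------------+------
Off by one     | Zoe  
Timeout error  | Leo  
Stale cache    | Aaron
Export error   | Yara 
Memory leak    | Zoe  
Wrong total    | Zoe  
Race condition | NULL 
Null pointer   | Leo  
Bad redirect   | Aaron


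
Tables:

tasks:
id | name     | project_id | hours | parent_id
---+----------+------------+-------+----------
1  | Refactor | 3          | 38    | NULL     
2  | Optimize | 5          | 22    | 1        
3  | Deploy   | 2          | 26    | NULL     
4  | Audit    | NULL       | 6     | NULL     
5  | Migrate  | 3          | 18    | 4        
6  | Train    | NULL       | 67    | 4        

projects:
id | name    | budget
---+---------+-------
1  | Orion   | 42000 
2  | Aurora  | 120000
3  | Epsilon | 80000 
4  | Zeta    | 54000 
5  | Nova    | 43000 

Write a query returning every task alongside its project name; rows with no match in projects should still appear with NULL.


LEFT JOIN keeps every row from tasks (the left table); where project_id has no match in projects, the project columns become NULL. Walk through each task:
  - task 1 (Refactor): project_id=3 -> matches Epsilon
  - task 2 (Optimize): project_id=5 -> matches Nova
  - task 3 (Deploy): project_id=2 -> matches Aurora
  - task 4 (Audit): project_id=NULL, no match -> kept with NULL
  - task 5 (Migrate): project_id=3 -> matches Epsilon
  - task 6 (Train): project_id=NULL, no match -> kept with NULL
All 6 rows appear; 2 have NULL project.

SQL:
SELECT a.name, b.name AS project
FROM tasks a
LEFT JOIN projects b ON a.project_id = b.id

Result:
name     | project
---------+--------
Refactor | Epsilon
Optimize | Nova   
Deploy   | Aurora 
Audit    | NULL   
Migrate  | Epsilon
Train    | NULL   


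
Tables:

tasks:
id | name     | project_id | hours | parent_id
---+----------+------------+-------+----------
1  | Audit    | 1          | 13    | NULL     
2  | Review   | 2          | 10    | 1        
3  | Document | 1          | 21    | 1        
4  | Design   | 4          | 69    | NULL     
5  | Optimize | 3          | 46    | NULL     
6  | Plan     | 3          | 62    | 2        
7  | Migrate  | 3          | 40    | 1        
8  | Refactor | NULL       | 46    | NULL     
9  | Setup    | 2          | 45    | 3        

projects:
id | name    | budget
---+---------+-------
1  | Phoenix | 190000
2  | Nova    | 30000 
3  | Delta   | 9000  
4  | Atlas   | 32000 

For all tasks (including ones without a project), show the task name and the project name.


LEFT JOIN keeps every row from tasks (the left table); where project_id has no match in projects, the project columns become NULL. Walk through each task:
  - task 1 (Audit): project_id=1 -> matches Phoenix
  - task 2 (Review): project_id=2 -> matches Nova
  - task 3 (Document): project_id=1 -> matches Phoenix
  - task 4 (Design): project_id=4 -> matches Atlas
  - task 5 (Optimize): project_id=3 -> matches Delta
  - task 6 (Plan): project_id=3 -> matches Delta
  - task 7 (Migrate): project_id=3 -> matches Delta
  - task 8 (Refactor): project_id=NULL, no match -> kept with NULL
  - task 9 (Setup): project_id=2 -> matches Nova
All 9 rows appear; 1 has NULL project.

SQL:
SELECT a.name, b.name AS project
FROM tasks a
LEFT JOIN projects b ON a.project_id = b.id

Result:
name     | project
---------+--------
Audit    | Phoenix
Review   | Nova   
Document | Phoenix
Design   | Atlas  
Optimize | Delta  
Plan     | Delta  
Migrate  | Delta  
Refactor | NULL   
Setup    | Nova   


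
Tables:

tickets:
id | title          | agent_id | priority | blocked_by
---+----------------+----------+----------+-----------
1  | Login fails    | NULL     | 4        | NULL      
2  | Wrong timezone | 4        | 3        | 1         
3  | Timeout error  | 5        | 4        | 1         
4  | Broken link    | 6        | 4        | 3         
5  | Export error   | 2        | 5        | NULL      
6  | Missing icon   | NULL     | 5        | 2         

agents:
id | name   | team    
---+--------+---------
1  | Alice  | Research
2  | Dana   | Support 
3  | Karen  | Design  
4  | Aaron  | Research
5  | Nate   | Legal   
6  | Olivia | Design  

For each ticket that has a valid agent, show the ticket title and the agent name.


INNER JOIN keeps only tickets rows whose agent_id matches an id in agents. Walk through each ticket:
  - ticket 1 (Login fails): agent_id=NULL, no match -> dropped
  - ticket 2 (Wrong timezone): agent_id=4 -> matches Aaron
  - ticket 3 (Timeout error): agent_id=5 -> matches Nate
  - ticket 4 (Broken link): agent_id=6 -> matches Olivia
  - ticket 5 (Export error): agent_id=2 -> matches Dana
  - ticket 6 (Missing icon): agent_id=NULL, no match -> dropped
So 2 of 6 rows are dropped.

SQL:
SELECT a.title, b.name AS agent
FROM tickets a
INNER JOIN agents b ON a.agent_id = b.id

Result:
title          | agent 
---------------+-------
Wrong timezone | Aaron 
Timeout error  | Nate  
Broken link    | Olivia
Export error   | Dana  


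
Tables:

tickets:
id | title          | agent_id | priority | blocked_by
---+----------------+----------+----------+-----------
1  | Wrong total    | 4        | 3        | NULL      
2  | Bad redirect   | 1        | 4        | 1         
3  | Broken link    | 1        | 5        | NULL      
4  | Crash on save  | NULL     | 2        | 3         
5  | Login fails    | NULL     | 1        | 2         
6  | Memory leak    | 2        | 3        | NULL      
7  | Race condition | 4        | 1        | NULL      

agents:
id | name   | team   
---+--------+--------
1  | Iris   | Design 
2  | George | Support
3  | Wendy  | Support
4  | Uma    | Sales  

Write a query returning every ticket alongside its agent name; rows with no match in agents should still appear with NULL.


LEFT JOIN keeps every row from tickets (the left table); where agent_id has no match in agents, the agent columns become NULL. Walk through each ticket:
  - ticket 1 (Wrong total): agent_id=4 -> matches Uma
  - ticket 2 (Bad redirect): agent_id=1 -> matches Iris
  - ticket 3 (Broken link): agent_id=1 -> matches Iris
  - ticket 4 (Crash on save): agent_id=NULL, no match -> kept with NULL
  - ticket 5 (Login fails): agent_id=NULL, no match -> kept with NULL
  - ticket 6 (Memory leak): agent_id=2 -> matches George
  - ticket 7 (Race condition): agent_id=4 -> matches Uma
All 7 rows appear; 2 have NULL agent.

SQL:
SELECT a.title, b.name AS agent
FROM tickets a
LEFT JOIN agents b ON a.agent_id = b.id

Result:
title          | agent 
---------------+-------
Wrong total    | Uma   
Bad redirect   | Iris  
Broken link    | Iris  
Crash on save  | NULL  
Login fails    | NULL  
Memory leak    | George
Race condition | Uma   


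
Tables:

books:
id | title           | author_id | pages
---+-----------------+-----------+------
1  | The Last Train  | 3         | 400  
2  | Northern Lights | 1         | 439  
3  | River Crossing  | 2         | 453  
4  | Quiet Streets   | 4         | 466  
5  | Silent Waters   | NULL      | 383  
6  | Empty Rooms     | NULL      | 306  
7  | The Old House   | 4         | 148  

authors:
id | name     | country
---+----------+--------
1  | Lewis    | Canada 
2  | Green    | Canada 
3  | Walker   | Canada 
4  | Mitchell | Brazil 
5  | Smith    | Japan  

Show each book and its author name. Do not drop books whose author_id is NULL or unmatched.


LEFT JOIN keeps every row from books (the left table); where author_id has no match in authors, the author columns become NULL. Walk through each book:
  - book 1 (The Last Train): author_id=3 -> matches Walker
  - book 2 (Northern Lights): author_id=1 -> matches Lewis
  - book 3 (River Crossing): author_id=2 -> matches Green
  - book 4 (Quiet Streets): author_id=4 -> matches Mitchell
  - book 5 (Silent Waters): author_id=NULL, no match -> kept with NULL
  - book 6 (Empty Rooms): author_id=NULL, no match -> kept with NULL
  - book 7 (The Old House): author_id=4 -> matches Mitchell
All 7 rows appear; 2 have NULL author.

SQL:
SELECT a.title, b.name AS author
FROM books a
LEFT JOIN authors b ON a.author_id = b.id

Result:
title           | author  
----------------+---------
The Last Train  | Walker  
Northern Lights | Lewis   
River Crossing  | Green   
Quiet Streets   | Mitchell
Silent Waters   | NULL    
Empty Rooms     | NULL    
The Old House   | Mitchell


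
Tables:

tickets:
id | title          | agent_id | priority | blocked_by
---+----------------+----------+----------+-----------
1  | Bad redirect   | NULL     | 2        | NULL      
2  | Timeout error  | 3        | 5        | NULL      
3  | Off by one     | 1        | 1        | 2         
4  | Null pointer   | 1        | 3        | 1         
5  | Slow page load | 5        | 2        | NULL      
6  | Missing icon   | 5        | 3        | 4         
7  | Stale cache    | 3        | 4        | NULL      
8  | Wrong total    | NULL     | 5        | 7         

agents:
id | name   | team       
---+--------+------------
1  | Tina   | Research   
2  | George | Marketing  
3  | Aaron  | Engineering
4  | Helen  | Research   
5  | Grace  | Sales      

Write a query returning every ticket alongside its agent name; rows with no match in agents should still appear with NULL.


LEFT JOIN keeps every row from tickets (the left table); where agent_id has no match in agents, the agent columns become NULL. Walk through each ticket:
  - ticket 1 (Bad redirect): agent_id=NULL, no match -> kept with NULL
  - ticket 2 (Timeout error): agent_id=3 -> matches Aaron
  - ticket 3 (Off by one): agent_id=1 -> matches Tina
  - ticket 4 (Null pointer): agent_id=1 -> matches Tina
  - ticket 5 (Slow page load): agent_id=5 -> matches Grace
  - ticket 6 (Missing icon): agent_id=5 -> matches Grace
  - ticket 7 (Stale cache): agent_id=3 -> matches Aaron
  - ticket 8 (Wrong total): agent_id=NULL, no match -> kept with NULL
All 8 rows appear; 2 have NULL agent.

SQL:
SELECT a.title, b.name AS agent
FROM tickets a
LEFT JOIN agents b ON a.agent_id = b.id

Result:
title          | agent
---------------+------
Bad redirect   | NULL 
Timeout error  | Aaron
Off by one     | Tina 
Null pointer   | Tina 
Slow page load | Grace
Missing icon   | Grace
Stale cache    | Aaron
Wrong total    | NULL 


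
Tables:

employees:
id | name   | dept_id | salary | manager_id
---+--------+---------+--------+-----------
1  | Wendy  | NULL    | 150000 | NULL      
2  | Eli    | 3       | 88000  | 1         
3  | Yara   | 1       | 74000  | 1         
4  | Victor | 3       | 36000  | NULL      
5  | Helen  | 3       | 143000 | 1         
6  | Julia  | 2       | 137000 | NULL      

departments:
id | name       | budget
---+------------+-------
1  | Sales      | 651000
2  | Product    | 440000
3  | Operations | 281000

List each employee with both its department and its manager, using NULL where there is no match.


Two LEFT JOINs from the same base table employees: one to departments via dept_id, one to employees itself via manager_id. Both are LEFT so every employee is preserved.
Match against departments:
  - employee 1 (Wendy): dept_id=NULL, no match -> kept with NULL
  - employee 2 (Eli): dept_id=3 -> matches Operations
  - employee 3 (Yara): dept_id=1 -> matches Sales
  - employee 4 (Victor): dept_id=3 -> matches Operations
  - employee 5 (Helen): dept_id=3 -> matches Operations
  - employee 6 (Julia): dept_id=2 -> matches Product
Match against employees (self):
  - employee 1 (Wendy): manager_id=NULL -> NULL
  - employee 2 (Eli): manager_id=1 -> Wendy
  - employee 3 (Yara): manager_id=1 -> Wendy
  - employee 4 (Victor): manager_id=NULL -> NULL
  - employee 5 (Helen): manager_id=1 -> Wendy
  - employee 6 (Julia): manager_id=NULL -> NULL

SQL:
SELECT a.name, b.name AS department, c.name AS manager
FROM employees a
LEFT JOIN departments b ON a.dept_id = b.id
LEFT JOIN employees c ON a.manager_id = c.id

Result:
name   | department | manager
-------+------------+--------
Wendy  | NULL       | NULL   
Eli    | Operations | Wendy  
Yara   | Sales      | Wendy  
Victor | Operations | NULL   
Helen  | Operations | Wendy  
Julia  | Product    | NULL   


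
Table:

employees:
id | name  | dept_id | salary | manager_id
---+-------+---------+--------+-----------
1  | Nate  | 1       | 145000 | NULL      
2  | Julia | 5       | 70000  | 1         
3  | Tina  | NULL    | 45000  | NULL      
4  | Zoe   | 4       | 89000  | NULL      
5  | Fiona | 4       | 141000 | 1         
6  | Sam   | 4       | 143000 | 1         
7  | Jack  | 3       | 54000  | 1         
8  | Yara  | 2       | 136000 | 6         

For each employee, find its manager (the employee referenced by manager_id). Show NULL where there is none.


This is a self-join: employees is joined to a second copy of itself, matching each row's manager_id to another row's id. Use LEFT JOIN so rows with manager_id=NULL are kept.
  - employee 1 (Nate): manager_id=NULL -> NULL
  - employee 2 (Julia): manager_id=1 -> Nate
  - employee 3 (Tina): manager_id=NULL -> NULL
  - employee 4 (Zoe): manager_id=NULL -> NULL
  - employee 5 (Fiona): manager_id=1 -> Nate
  - employee 6 (Sam): manager_id=1 -> Nate
  - employee 7 (Jack): manager_id=1 -> Nate
  - employee 8 (Yara): manager_id=6 -> Sam

SQL:
SELECT a.name AS item, b.name AS manager
FROM employees a
LEFT JOIN employees b ON a.manager_id = b.id

Result:
item  | manager
------+--------
Nate  | NULL   
Julia | Nate   
Tina  | NULL   
Zoe   | NULL   
Fiona | Nate   
Sam   | Nate   
Jack  | Nate   
Yara  | Sam    


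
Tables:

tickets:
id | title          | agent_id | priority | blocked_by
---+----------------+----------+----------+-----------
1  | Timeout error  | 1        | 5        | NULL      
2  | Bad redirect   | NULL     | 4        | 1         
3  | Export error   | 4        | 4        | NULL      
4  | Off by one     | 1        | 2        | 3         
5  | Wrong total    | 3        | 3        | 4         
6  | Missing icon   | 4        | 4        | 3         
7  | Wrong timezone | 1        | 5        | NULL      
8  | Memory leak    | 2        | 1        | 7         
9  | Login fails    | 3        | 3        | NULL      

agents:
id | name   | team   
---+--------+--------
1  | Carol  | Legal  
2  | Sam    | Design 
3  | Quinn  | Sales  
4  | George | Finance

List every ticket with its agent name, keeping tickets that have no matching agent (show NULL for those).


LEFT JOIN keeps every row from tickets (the left table); where agent_id has no match in agents, the agent columns become NULL. Walk through each ticket:
  - ticket 1 (Timeout error): agent_id=1 -> matches Carol
  - ticket 2 (Bad redirect): agent_id=NULL, no match -> kept with NULL
  - ticket 3 (Export error): agent_id=4 -> matches George
  - ticket 4 (Off by one): agent_id=1 -> matches Carol
  - ticket 5 (Wrong total): agent_id=3 -> matches Quinn
  - ticket 6 (Missing icon): agent_id=4 -> matches George
  - ticket 7 (Wrong timezone): agent_id=1 -> matches Carol
  - ticket 8 (Memory leak): agent_id=2 -> matches Sam
  - ticket 9 (Login fails): agent_id=3 -> matches Quinn
All 9 rows appear; 1 has NULL agent.

SQL:
SELECT a.title, b.name AS agent
FROM tickets a
LEFT JOIN agents b ON a.agent_id = b.id

Result:
title          | agent 
---------------+-------
Timeout error  | Carol 
Bad redirect   | NULL  
Export error   | George
Off by one     | Carol 
Wrong total    | Quinn 
Missing icon   | George
Wrong timezone | Carol 
Memory leak    | Sam   
Login fails    | Quinn 


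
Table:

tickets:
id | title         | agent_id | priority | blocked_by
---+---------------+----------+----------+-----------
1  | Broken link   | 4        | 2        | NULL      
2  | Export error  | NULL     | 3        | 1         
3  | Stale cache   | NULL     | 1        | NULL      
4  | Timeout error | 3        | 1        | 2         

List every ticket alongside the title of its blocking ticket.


This is a self-join: tickets is joined to a second copy of itself, matching each row's blocked_by to another row's id. Use LEFT JOIN so rows with blocked_by=NULL are kept.
  - ticket 1 (Broken link): blocked_by=NULL -> NULL
  - ticket 2 (Export error): blocked_by=1 -> Broken link
  - ticket 3 (Stale cache): blocked_by=NULL -> NULL
  - ticket 4 (Timeout error): blocked_by=2 -> Export error

SQL:
SELECT a.title AS item, b.title AS blocked_by
FROM tickets a
LEFT JOIN tickets b ON a.blocked_by = b.id

Result:
item          | blocked_by  
--------------+-------------
Broken link   | NULL        
Export error  | Broken link 
Stale cache   | NULL        
Timeout error | Export error


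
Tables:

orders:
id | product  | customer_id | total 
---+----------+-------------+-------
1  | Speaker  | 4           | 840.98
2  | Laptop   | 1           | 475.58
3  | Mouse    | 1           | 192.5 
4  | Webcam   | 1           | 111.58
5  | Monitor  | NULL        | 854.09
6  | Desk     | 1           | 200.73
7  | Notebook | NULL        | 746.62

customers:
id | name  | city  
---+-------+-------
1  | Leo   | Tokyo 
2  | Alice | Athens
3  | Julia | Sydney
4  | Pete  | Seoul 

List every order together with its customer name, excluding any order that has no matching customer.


INNER JOIN keeps only orders rows whose customer_id matches an id in customers. Walk through each order:
  - order 1 (Speaker): customer_id=4 -> matches Pete
  - order 2 (Laptop): customer_id=1 -> matches Leo
  - order 3 (Mouse): customer_id=1 -> matches Leo
  - order 4 (Webcam): customer_id=1 -> matches Leo
  - order 5 (Monitor): customer_id=NULL, no match -> dropped
  - order 6 (Desk): customer_id=1 -> matches Leo
  - order 7 (Notebook): customer_id=NULL, no match -> dropped
So 2 of 7 rows are dropped.

SQL:
SELECT a.product, b.name AS customer
FROM orders a
INNER JOIN customers b ON a.customer_id = b.id

Result:
product | customer
--------+---------
Speaker | Pete    
Laptop  | Leo     
Mouse   | Leo     
Webcam  | Leo     
Desk    | Leo     


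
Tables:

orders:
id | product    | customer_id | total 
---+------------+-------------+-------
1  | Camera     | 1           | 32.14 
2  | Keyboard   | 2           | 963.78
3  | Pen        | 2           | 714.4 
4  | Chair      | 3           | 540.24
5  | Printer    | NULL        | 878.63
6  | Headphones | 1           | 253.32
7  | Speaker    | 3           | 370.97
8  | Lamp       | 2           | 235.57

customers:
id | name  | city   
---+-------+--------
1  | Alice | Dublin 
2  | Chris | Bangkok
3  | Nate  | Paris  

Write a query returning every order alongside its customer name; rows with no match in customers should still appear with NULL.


LEFT JOIN keeps every row from orders (the left table); where customer_id has no match in customers, the customer columns become NULL. Walk through each order:
  - order 1 (Camera): customer_id=1 -> matches Alice
  - order 2 (Keyboard): customer_id=2 -> matches Chris
  - order 3 (Pen): customer_id=2 -> matches Chris
  - order 4 (Chair): customer_id=3 -> matches Nate
  - order 5 (Printer): customer_id=NULL, no match -> kept with NULL
  - order 6 (Headphones): customer_id=1 -> matches Alice
  - order 7 (Speaker): customer_id=3 -> matches Nate
  - order 8 (Lamp): customer_id=2 -> matches Chris
All 8 rows appear; 1 has NULL customer.

SQL:
SELECT a.product, b.name AS customer
FROM orders a
LEFT JOIN customers b ON a.customer_id = b.id

Result:
product    | customer
-----------+---------
Camera     | Alice   
Keyboard   | Chris   
Pen        | Chris   
Chair      | Nate    
Printer    | NULL    
Headphones | Alice   
Speaker    | Nate    
Lamp       | Chris   


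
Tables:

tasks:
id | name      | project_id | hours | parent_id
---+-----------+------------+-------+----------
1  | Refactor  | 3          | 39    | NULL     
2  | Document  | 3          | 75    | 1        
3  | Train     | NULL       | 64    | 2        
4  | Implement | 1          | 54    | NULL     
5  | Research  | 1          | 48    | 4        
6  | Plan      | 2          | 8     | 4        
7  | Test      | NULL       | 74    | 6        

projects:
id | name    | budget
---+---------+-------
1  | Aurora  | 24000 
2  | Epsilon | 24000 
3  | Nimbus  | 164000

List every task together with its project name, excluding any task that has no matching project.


INNER JOIN keeps only tasks rows whose project_id matches an id in projects. Walk through each task:
  - task 1 (Refactor): project_id=3 -> matches Nimbus
  - task 2 (Document): project_id=3 -> matches Nimbus
  - task 3 (Train): project_id=NULL, no match -> dropped
  - task 4 (Implement): project_id=1 -> matches Aurora
  - task 5 (Research): project_id=1 -> matches Aurora
  - task 6 (Plan): project_id=2 -> matches Epsilon
  - task 7 (Test): project_id=NULL, no match -> dropped
So 2 of 7 rows are dropped.

SQL:
SELECT a.name, b.name AS project
FROM tasks a
INNER JOIN projects b ON a.project_id = b.id

Result:
name      | project
----------+--------
Refactor  | Nimbus 
Document  | Nimbus 
Implement | Aurora 
Research  | Aurora 
Plan      | Epsilon


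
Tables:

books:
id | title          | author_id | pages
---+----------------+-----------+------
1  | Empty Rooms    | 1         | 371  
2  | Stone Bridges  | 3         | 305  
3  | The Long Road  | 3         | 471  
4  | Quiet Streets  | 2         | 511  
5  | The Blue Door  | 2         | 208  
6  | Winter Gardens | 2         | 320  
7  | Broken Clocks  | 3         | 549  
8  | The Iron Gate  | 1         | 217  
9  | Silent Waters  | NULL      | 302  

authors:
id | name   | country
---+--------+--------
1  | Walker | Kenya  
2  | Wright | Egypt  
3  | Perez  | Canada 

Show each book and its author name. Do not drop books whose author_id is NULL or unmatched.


LEFT JOIN keeps every row from books (the left table); where author_id has no match in authors, the author columns become NULL. Walk through each book:
  - book 1 (Empty Rooms): author_id=1 -> matches Walker
  - book 2 (Stone Bridges): author_id=3 -> matches Perez
  - book 3 (The Long Road): author_id=3 -> matches Perez
  - book 4 (Quiet Streets): author_id=2 -> matches Wright
  - book 5 (The Blue Door): author_id=2 -> matches Wright
  - book 6 (Winter Gardens): author_id=2 -> matches Wright
  - book 7 (Broken Clocks): author_id=3 -> matches Perez
  - book 8 (The Iron Gate): author_id=1 -> matches Walker
  - book 9 (Silent Waters): author_id=NULL, no match -> kept with NULL
All 9 rows appear; 1 has NULL author.

SQL:
SELECT a.title, b.name AS author
FROM books a
LEFT JOIN authors b ON a.author_id = b.id

Result:
title          | author
---------------+-------
Empty Rooms    | Walker
Stone Bridges  | Perez 
The Long Road  | Perez 
Quiet Streets  | Wright
The Blue Door  | Wright
Winter Gardens | Wright
Broken Clocks  | Perez 
The Iron Gate  | Walker
Silent Waters  | NULL  


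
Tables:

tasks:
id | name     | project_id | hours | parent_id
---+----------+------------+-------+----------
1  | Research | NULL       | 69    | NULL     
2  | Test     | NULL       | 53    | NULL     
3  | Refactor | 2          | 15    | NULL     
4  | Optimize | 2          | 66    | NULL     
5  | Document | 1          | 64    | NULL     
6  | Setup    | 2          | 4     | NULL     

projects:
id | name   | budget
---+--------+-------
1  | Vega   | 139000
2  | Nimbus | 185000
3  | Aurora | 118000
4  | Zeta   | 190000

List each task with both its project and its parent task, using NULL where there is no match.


Two LEFT JOINs from the same base table tasks: one to projects via project_id, one to tasks itself via parent_id. Both are LEFT so every task is preserved.
Match against projects:
  - task 1 (Research): project_id=NULL, no match -> kept with NULL
  - task 2 (Test): project_id=NULL, no match -> kept with NULL
  - task 3 (Refactor): project_id=2 -> matches Nimbus
  - task 4 (Optimize): project_id=2 -> matches Nimbus
  - task 5 (Document): project_id=1 -> matches Vega
  - task 6 (Setup): project_id=2 -> matches Nimbus
Match against tasks (self):
  - task 1 (Research): parent_id=NULL -> NULL
  - task 2 (Test): parent_id=NULL -> NULL
  - task 3 (Refactor): parent_id=NULL -> NULL
  - task 4 (Optimize): parent_id=NULL -> NULL
  - task 5 (Document): parent_id=NULL -> NULL
  - task 6 (Setup): parent_id=NULL -> NULL

SQL:
SELECT a.name, b.name AS project, c.name AS parent
FROM tasks a
LEFT JOIN projects b ON a.project_id = b.id
LEFT JOIN tasks c ON a.parent_id = c.id

Result:
name     | project | parent
---------+---------+-------
Research | NULL    | NULL  
Test     | NULL    | NULL  
Refactor | Nimbus  | NULL  
Optimize | Nimbus  | NULL  
Document | Vega    | NULL  
Setup    | Nimbus  | NULL  


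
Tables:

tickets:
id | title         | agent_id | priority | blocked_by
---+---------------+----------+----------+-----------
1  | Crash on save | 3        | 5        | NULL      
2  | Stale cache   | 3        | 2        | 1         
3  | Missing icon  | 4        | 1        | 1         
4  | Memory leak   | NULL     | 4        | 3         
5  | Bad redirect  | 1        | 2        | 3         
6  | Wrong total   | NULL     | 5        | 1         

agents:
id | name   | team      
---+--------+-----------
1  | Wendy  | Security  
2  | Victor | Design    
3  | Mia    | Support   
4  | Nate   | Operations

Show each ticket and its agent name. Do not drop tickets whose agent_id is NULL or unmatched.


LEFT JOIN keeps every row from tickets (the left table); where agent_id has no match in agents, the agent columns become NULL. Walk through each ticket:
  - ticket 1 (Crash on save): agent_id=3 -> matches Mia
  - ticket 2 (Stale cache): agent_id=3 -> matches Mia
  - ticket 3 (Missing icon): agent_id=4 -> matches Nate
  - ticket 4 (Memory leak): agent_id=NULL, no match -> kept with NULL
  - ticket 5 (Bad redirect): agent_id=1 -> matches Wendy
  - ticket 6 (Wrong total): agent_id=NULL, no match -> kept with NULL
All 6 rows appear; 2 have NULL agent.

SQL:
SELECT a.title, b.name AS agent
FROM tickets a
LEFT JOIN agents b ON a.agent_id = b.id

Result:
title         | agent
--------------+------
Crash on save | Mia  
Stale cache   | Mia  
Missing icon  | Nate 
Memory leak   | NULL 
Bad redirect  | Wendy
Wrong total   | NULL 


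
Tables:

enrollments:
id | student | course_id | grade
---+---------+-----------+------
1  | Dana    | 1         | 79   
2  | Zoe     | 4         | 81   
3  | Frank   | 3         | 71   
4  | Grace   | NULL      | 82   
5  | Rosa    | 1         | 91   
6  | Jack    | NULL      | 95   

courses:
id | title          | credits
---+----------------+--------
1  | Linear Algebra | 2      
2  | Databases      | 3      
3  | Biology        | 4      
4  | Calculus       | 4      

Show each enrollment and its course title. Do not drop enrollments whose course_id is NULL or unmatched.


LEFT JOIN keeps every row from enrollments (the left table); where course_id has no match in courses, the course columns become NULL. Walk through each enrollment:
  - enrollment 1 (Dana): course_id=1 -> matches Linear Algebra
  - enrollment 2 (Zoe): course_id=4 -> matches Calculus
  - enrollment 3 (Frank): course_id=3 -> matches Biology
  - enrollment 4 (Grace): course_id=NULL, no match -> kept with NULL
  - enrollment 5 (Rosa): course_id=1 -> matches Linear Algebra
  - enrollment 6 (Jack): course_id=NULL, no match -> kept with NULL
All 6 rows appear; 2 have NULL course.

SQL:
SELECT a.student, b.title AS course
FROM enrollments a
LEFT JOIN courses b ON a.course_id = b.id

Result:
student | course        
--------+---------------
Dana    | Linear Algebra
Zoe     | Calculus      
Frank   | Biology       
Grace   | NULL          
Rosa    | Linear Algebra
Jack    | NULL          


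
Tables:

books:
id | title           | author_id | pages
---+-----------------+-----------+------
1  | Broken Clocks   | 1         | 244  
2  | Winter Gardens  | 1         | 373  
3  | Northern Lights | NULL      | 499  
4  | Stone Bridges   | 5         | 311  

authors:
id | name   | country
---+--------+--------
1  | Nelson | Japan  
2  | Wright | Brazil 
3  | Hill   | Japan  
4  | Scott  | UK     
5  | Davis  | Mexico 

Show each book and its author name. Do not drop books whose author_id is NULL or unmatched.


LEFT JOIN keeps every row from books (the left table); where author_id has no match in authors, the author columns become NULL. Walk through each book:
  - book 1 (Broken Clocks): author_id=1 -> matches Nelson
  - book 2 (Winter Gardens): author_id=1 -> matches Nelson
  - book 3 (Northern Lights): author_id=NULL, no match -> kept with NULL
  - book 4 (Stone Bridges): author_id=5 -> matches Davis
All 4 rows appear; 1 has NULL author.

SQL:
SELECT a.title, b.name AS author
FROM books a
LEFT JOIN authors b ON a.author_id = b.id

Result:
title           | author
----------------+-------
Broken Clocks   | Nelson
Winter Gardens  | Nelson
Northern Lights | NULL  
Stone Bridges   | Davis 


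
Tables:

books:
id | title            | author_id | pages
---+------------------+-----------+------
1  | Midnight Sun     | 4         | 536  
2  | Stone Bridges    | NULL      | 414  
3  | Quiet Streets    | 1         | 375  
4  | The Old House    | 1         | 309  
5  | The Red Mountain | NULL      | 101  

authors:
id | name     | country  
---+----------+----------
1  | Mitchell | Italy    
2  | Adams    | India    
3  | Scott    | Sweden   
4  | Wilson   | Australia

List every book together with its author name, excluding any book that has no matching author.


INNER JOIN keeps only books rows whose author_id matches an id in authors. Walk through each book:
  - book 1 (Midnight Sun): author_id=4 -> matches Wilson
  - book 2 (Stone Bridges): author_id=NULL, no match -> dropped
  - book 3 (Quiet Streets): author_id=1 -> matches Mitchell
  - book 4 (The Old House): author_id=1 -> matches Mitchell
  - book 5 (The Red Mountain): author_id=NULL, no match -> dropped
So 2 of 5 rows are dropped.

SQL:
SELECT a.title, b.name AS author
FROM books a
INNER JOIN authors b ON a.author_id = b.id

Result:
title         | author  
--------------+---------
Midnight Sun  | Wilson  
Quiet Streets | Mitchell
The Old House | Mitchell
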